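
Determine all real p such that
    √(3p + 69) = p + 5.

p = 4

Square both sides: 3p + 69 = (p + 5)².
Expand and rearrange: p² + 7p - 44 = 0.
Solving gives p = 4 or p = -11.
Check each candidate in the original equation:
  p = 4: √(81) = 9, while p + 5 = 9 — valid.
  p = -11: √(36) = 6, while p + 5 = -6 — extraneous.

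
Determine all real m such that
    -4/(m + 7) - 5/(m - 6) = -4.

m = -6.0937 or m = 7.3437

Multiply both sides by (m + 7)(m - 6):
-4(m - 6) - 5(m + 7) = -4(m + 7)(m - 6).
Expand and collect terms: -4m^2 + 5m + 179 = 0.
By the quadratic formula, m = (-5 +/- sqrt(2889)) / -8, so m ~= -6.0937 or m ~= 7.3437.
Neither value makes a denominator zero (m != -7, m != 6), so both are valid.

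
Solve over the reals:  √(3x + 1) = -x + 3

Square both sides: 3x + 1 = (-x + 3)².
Expand and rearrange: x² - 9x + 8 = 0.
Solving gives x = 8 or x = 1.
Check each candidate in the original equation:
  x = 8: √(25) = 5, while -x + 3 = -5 — extraneous.
  x = 1: √(4) = 2, while -x + 3 = 2 — valid.

x = 1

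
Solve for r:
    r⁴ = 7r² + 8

Let u = r². The equation becomes u² - 7u - 8 = 0.
Factor: (u - 8)(u + 1) = 0, so u = 8 or u = -1.
r² = 8 gives r = ±2·√(2) ≈ ±2.8284.
r² = -1 < 0 has no real solution.

r = -2.8284 or r = 2.8284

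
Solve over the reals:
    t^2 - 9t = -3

Rearrange to standard form: t^2 - 9t + 3 = 0.
Discriminant: (-9)^2 - 4*1*3 = 69.
Quadratic formula: t = (9 +/- sqrt(69)) / 2.
So t = sqrt(69)/2 + 9/2 ~= 8.6533 or t = 9/2 - sqrt(69)/2 ~= 0.3467.

t = 0.3467 or t = 8.6533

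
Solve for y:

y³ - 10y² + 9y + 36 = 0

y = -1.4244 or y = 3 or y = 8.4244

Possible rational roots are divisors of 36. Testing y = 3 gives 0, so (y - 3) is a factor.
Divide: y³ - 10y² + 9y + 36 = (y - 3)(y² - 7y - 12).
Apply the quadratic formula to y² - 7y - 12 = 0: y = (7 ± √97)/2, i.e. y ≈ 8.4244 or y ≈ -1.4244.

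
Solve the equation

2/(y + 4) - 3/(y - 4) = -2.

Multiply both sides by (y + 4)(y - 4):
2(y - 4) - 3(y + 4) = -2(y + 4)(y - 4).
Expand and collect terms: -2y² + y + 52 = 0.
By the quadratic formula, y = (-1 ± √417) / -4, so y ≈ -4.8551 or y ≈ 5.3551.
Neither value makes a denominator zero (y ≠ -4, y ≠ 4), so both are valid.

y = -4.8551 or y = 5.3551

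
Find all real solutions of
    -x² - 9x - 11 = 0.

x = -7.5414 or x = -1.4586

Discriminant: (-9)² − 4·(-1)·(-11) = 37.
Quadratic formula: x = (9 ± √37) / (-2).
So x = -9/2 - √(37)/2 ≈ -7.5414 or x = -9/2 + √(37)/2 ≈ -1.4586.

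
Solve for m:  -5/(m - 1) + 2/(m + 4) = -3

m = -4.5119 or m = 2.5119

Multiply both sides by (m - 1)(m + 4):
-5(m + 4) + 2(m - 1) = -3(m - 1)(m + 4).
Expand and collect terms: -3m² - 6m + 34 = 0.
By the quadratic formula, m = (6 ± √444) / -6, so m ≈ -4.5119 or m ≈ 2.5119.
Neither value makes a denominator zero (m ≠ 1, m ≠ -4), so both are valid.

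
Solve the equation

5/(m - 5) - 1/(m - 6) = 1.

Multiply both sides by (m - 5)(m - 6):
5(m - 6) - (m - 5) = (m - 5)(m - 6).
Expand and collect terms: m² - 15m + 55 = 0.
By the quadratic formula, m = (15 ± √5) / 2, so m ≈ 8.618 or m ≈ 6.382.
Neither value makes a denominator zero (m ≠ 5, m ≠ 6), so both are valid.

m = 6.382 or m = 8.618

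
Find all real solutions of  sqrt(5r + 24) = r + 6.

Square both sides: 5r + 24 = (r + 6)^2.
Expand and rearrange: r^2 + 7r + 12 = 0.
Solving gives r = -3 or r = -4.
Check each candidate in the original equation:
  r = -3: sqrt(9) = 3, while r + 6 = 3 — valid.
  r = -4: sqrt(4) = 2, while r + 6 = 2 — valid.

r = -4 or r = -3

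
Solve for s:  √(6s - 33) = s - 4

Square both sides: 6s - 33 = (s - 4)².
Expand and rearrange: s² - 14s + 49 = 0.
This gives the repeated root s = 7.
Check in the original equation:
  s = 7: √(9) = 3, while s - 4 = 3 — valid.

s = 7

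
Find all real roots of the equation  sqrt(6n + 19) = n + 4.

Square both sides: 6n + 19 = (n + 4)^2.
Expand and rearrange: n^2 + 2n - 3 = 0.
Solving gives n = 1 or n = -3.
Check each candidate in the original equation:
  n = 1: sqrt(25) = 5, while n + 4 = 5 — valid.
  n = -3: sqrt(1) = 1, while n + 4 = 1 — valid.

n = -3 or n = 1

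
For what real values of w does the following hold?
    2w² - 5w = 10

w = -1.3117 or w = 3.8117

Rearrange to standard form: 2w² - 5w - 10 = 0.
Discriminant: (-5)² − 4·2·(-10) = 105.
Quadratic formula: w = (5 ± √105) / 4.
So w = 5/4 + √(105)/4 ≈ 3.8117 or w = 5/4 - √(105)/4 ≈ -1.3117.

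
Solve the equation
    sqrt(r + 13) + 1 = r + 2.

r = 3

Isolate the radical: sqrt(r + 13) = r + 1.
Square both sides: r + 13 = (r + 1)^2.
Expand and rearrange: r^2 + r - 12 = 0.
Solving gives r = 3 or r = -4.
Check each candidate in the original equation:
  r = 3: sqrt(16) = 4, while r + 1 = 4 — valid.
  r = -4: sqrt(9) = 3, while r + 1 = -3 — extraneous.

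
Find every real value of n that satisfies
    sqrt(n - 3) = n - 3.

Square both sides: n - 3 = (n - 3)^2.
Expand and rearrange: n^2 - 7n + 12 = 0.
Solving gives n = 4 or n = 3.
Check each candidate in the original equation:
  n = 4: sqrt(1) = 1, while n - 3 = 1 — valid.
  n = 3: sqrt(0) = 0, while n - 3 = 0 — valid.

n = 3 or n = 4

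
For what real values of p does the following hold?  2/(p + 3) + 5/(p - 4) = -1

Multiply both sides by (p + 3)(p - 4):
2(p - 4) + 5(p + 3) = -(p + 3)(p - 4).
Expand and collect terms: -p^2 - 6p + 5 = 0.
By the quadratic formula, p = (6 +/- sqrt(56)) / -2, so p ~= -6.7417 or p ~= 0.7417.
Neither value makes a denominator zero (p != -3, p != 4), so both are valid.

p = -6.7417 or p = 0.7417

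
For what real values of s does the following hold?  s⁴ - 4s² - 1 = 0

s = -2.0582 or s = 2.0582

Let u = s². The equation becomes u² - 4u - 1 = 0.
By the quadratic formula, u = 2 + √(5) or u = 2 - √(5).
s² = 2 + √(5) gives s = ±√(2 + √(5)) ≈ ±2.0582.
s² = 2 - √(5) < 0 has no real solution.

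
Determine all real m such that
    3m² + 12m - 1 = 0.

Discriminant: (12)² − 4·3·(-1) = 156.
Quadratic formula: m = (-12 ± √156) / 6.
So m = -2 + √(39)/3 ≈ 0.0817 or m = -√(39)/3 - 2 ≈ -4.0817.

m = -4.0817 or m = 0.0817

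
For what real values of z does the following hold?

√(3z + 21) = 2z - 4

Square both sides: 3z + 21 = (2z - 4)².
Expand and rearrange: 4z² - 19z - 5 = 0.
Solving gives z = 5 or z = -0.25.
Check each candidate in the original equation:
  z = 5: √(36) = 6, while 2z - 4 = 6 — valid.
  z = -0.25: √(20.25) = 4.5, while 2z - 4 = -4.5 — extraneous.

z = 5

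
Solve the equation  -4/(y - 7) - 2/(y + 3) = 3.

Multiply both sides by (y - 7)(y + 3):
-4(y + 3) - 2(y - 7) = 3(y - 7)(y + 3).
Expand and collect terms: 3y^2 - 6y - 65 = 0.
By the quadratic formula, y = (6 +/- sqrt(816)) / 6, so y ~= 5.761 or y ~= -3.761.
Neither value makes a denominator zero (y != 7, y != -3), so both are valid.

y = -3.761 or y = 5.761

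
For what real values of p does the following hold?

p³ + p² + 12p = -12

Rearrange: p³ + p² + 12p + 12 = 0.
Possible rational roots are divisors of 12. Testing p = -1 gives 0, so (p + 1) is a factor.
Divide: p³ + p² + 12p + 12 = (p + 1)(p² + 12).
The quadratic p² + 12 has discriminant -48 < 0, so no further real roots.

p = -1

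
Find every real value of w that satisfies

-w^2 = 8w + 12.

w = -6 or w = -2

Bring every term to one side: -w^2 - 8w - 12 = 0.
Factor: -1(w + 6)(w + 2) = 0.
So w = -6 or w = -2.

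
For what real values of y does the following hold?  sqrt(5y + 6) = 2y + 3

y = -1 or y = -0.75

Square both sides: 5y + 6 = (2y + 3)^2.
Expand and rearrange: 4y^2 + 7y + 3 = 0.
Solving gives y = -0.75 or y = -1.
Check each candidate in the original equation:
  y = -0.75: sqrt(2.25) = 1.5, while 2y + 3 = 1.5 — valid.
  y = -1: sqrt(1) = 1, while 2y + 3 = 1 — valid.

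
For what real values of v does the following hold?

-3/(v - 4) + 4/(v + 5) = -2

Multiply both sides by (v - 4)(v + 5):
-3(v + 5) + 4(v - 4) = -2(v - 4)(v + 5).
Expand and collect terms: -2v² - 3v + 71 = 0.
By the quadratic formula, v = (3 ± √577) / -4, so v ≈ -6.7552 or v ≈ 5.2552.
Neither value makes a denominator zero (v ≠ 4, v ≠ -5), so both are valid.

v = -6.7552 or v = 5.2552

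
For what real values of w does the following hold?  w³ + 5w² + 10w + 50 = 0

w = -5

Possible rational roots are divisors of 50. Testing w = -5 gives 0, so (w + 5) is a factor.
Divide: w³ + 5w² + 10w + 50 = (w + 5)(w² + 10).
The quadratic w² + 10 has discriminant -40 < 0, so no further real roots.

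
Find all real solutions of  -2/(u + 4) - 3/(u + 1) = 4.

u = -4.6302 or u = -1.6198

Multiply both sides by (u + 4)(u + 1):
-2(u + 1) - 3(u + 4) = 4(u + 4)(u + 1).
Expand and collect terms: 4u^2 + 25u + 30 = 0.
By the quadratic formula, u = (-25 +/- sqrt(145)) / 8, so u ~= -1.6198 or u ~= -4.6302.
Neither value makes a denominator zero (u != -4, u != -1), so both are valid.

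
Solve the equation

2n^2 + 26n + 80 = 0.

n = -8 or n = -5

Factor: 2(n + 5)(n + 8) = 0.
So n = -5 or n = -8.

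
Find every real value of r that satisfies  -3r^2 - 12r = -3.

Rearrange to standard form: -3r^2 - 12r + 3 = 0.
Discriminant: (-12)^2 - 4*(-3)*3 = 180.
Quadratic formula: r = (12 +/- sqrt(180)) / (-6).
So r = -sqrt(5) - 2 ~= -4.2361 or r = -2 + sqrt(5) ~= 0.2361.

r = -4.2361 or r = 0.2361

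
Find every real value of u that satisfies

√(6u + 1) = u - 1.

u = 8

Square both sides: 6u + 1 = (u - 1)².
Expand and rearrange: u² - 8u = 0.
Solving gives u = 8 or u = 0.
Check each candidate in the original equation:
  u = 8: √(49) = 7, while u - 1 = 7 — valid.
  u = 0: √(1) = 1, while u - 1 = -1 — extraneous.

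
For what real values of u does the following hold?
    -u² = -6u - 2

u = -0.3166 or u = 6.3166

Rearrange to standard form: -u² + 6u + 2 = 0.
Discriminant: (6)² − 4·(-1)·2 = 44.
Quadratic formula: u = (-6 ± √44) / (-2).
So u = 3 - √(11) ≈ -0.3166 or u = 3 + √(11) ≈ 6.3166.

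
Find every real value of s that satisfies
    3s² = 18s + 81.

s = -3 or s = 9

Bring every term to one side: 3s² - 18s - 81 = 0.
Factor: 3(s - 9)(s + 3) = 0.
So s = 9 or s = -3.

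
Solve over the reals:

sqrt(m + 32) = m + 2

m = 4

Square both sides: m + 32 = (m + 2)^2.
Expand and rearrange: m^2 + 3m - 28 = 0.
Solving gives m = 4 or m = -7.
Check each candidate in the original equation:
  m = 4: sqrt(36) = 6, while m + 2 = 6 — valid.
  m = -7: sqrt(25) = 5, while m + 2 = -5 — extraneous.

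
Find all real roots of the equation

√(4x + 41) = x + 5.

Square both sides: 4x + 41 = (x + 5)².
Expand and rearrange: x² + 6x - 16 = 0.
Solving gives x = 2 or x = -8.
Check each candidate in the original equation:
  x = 2: √(49) = 7, while x + 5 = 7 — valid.
  x = -8: √(9) = 3, while x + 5 = -3 — extraneous.

x = 2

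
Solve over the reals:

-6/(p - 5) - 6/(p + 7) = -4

p = -5.6847 or p = 6.6847

Multiply both sides by (p - 5)(p + 7):
-6(p + 7) - 6(p - 5) = -4(p - 5)(p + 7).
Expand and collect terms: -4p² + 4p + 152 = 0.
By the quadratic formula, p = (-4 ± √2448) / -8, so p ≈ -5.6847 or p ≈ 6.6847.
Neither value makes a denominator zero (p ≠ 5, p ≠ -7), so both are valid.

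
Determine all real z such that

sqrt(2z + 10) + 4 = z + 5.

Isolate the radical: sqrt(2z + 10) = z + 1.
Square both sides: 2z + 10 = (z + 1)^2.
Expand and rearrange: z^2 - 9 = 0.
Solving gives z = 3 or z = -3.
Check each candidate in the original equation:
  z = 3: sqrt(16) = 4, while z + 1 = 4 — valid.
  z = -3: sqrt(4) = 2, while z + 1 = -2 — extraneous.

z = 3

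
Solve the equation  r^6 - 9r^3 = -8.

r = 1 or r = 2

Let u = r^3. The equation becomes u^2 - 9u + 8 = 0.
Factor: (u - 8)(u - 1) = 0, so u = 8 or u = 1.
r^3 = 8 gives r = 2.
r^3 = 1 gives r = 1.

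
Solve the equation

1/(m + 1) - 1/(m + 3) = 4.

m = -3.2247 or m = -0.7753

Multiply both sides by (m + 1)(m + 3):
(m + 3) - (m + 1) = 4(m + 1)(m + 3).
Expand and collect terms: 4m^2 + 16m + 10 = 0.
By the quadratic formula, m = (-16 +/- sqrt(96)) / 8, so m ~= -0.7753 or m ~= -3.2247.
Neither value makes a denominator zero (m != -1, m != -3), so both are valid.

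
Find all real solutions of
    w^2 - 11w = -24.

w = 3 or w = 8

Bring every term to one side: w^2 - 11w + 24 = 0.
Factor: (w - 8)(w - 3) = 0.
So w = 8 or w = 3.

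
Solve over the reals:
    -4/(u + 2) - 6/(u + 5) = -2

u = -3.6458 or u = 1.6458

Multiply both sides by (u + 2)(u + 5):
-4(u + 5) - 6(u + 2) = -2(u + 2)(u + 5).
Expand and collect terms: -2u^2 - 4u + 12 = 0.
By the quadratic formula, u = (4 +/- sqrt(112)) / -4, so u ~= -3.6458 or u ~= 1.6458.
Neither value makes a denominator zero (u != -2, u != -5), so both are valid.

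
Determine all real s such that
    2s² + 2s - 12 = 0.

Factor: 2(s - 2)(s + 3) = 0.
So s = 2 or s = -3.

s = -3 or s = 2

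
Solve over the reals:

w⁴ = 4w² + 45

Let u = w². The equation becomes u² - 4u - 45 = 0.
Factor: (u - 9)(u + 5) = 0, so u = 9 or u = -5.
w² = 9 gives w = ±3.
w² = -5 < 0 has no real solution.

w = -3 or w = 3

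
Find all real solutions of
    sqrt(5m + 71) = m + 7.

Square both sides: 5m + 71 = (m + 7)^2.
Expand and rearrange: m^2 + 9m - 22 = 0.
Solving gives m = 2 or m = -11.
Check each candidate in the original equation:
  m = 2: sqrt(81) = 9, while m + 7 = 9 — valid.
  m = -11: sqrt(16) = 4, while m + 7 = -4 — extraneous.

m = 2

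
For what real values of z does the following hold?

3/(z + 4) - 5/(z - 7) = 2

z = -1.9155 or z = 3.9155

Multiply both sides by (z + 4)(z - 7):
3(z - 7) - 5(z + 4) = 2(z + 4)(z - 7).
Expand and collect terms: 2z² - 4z - 15 = 0.
By the quadratic formula, z = (4 ± √136) / 4, so z ≈ 3.9155 or z ≈ -1.9155.
Neither value makes a denominator zero (z ≠ -4, z ≠ 7), so both are valid.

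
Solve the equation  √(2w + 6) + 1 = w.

w = 5

Isolate the radical: √(2w + 6) = w - 1.
Square both sides: 2w + 6 = (w - 1)².
Expand and rearrange: w² - 4w - 5 = 0.
Solving gives w = 5 or w = -1.
Check each candidate in the original equation:
  w = 5: √(16) = 4, while w - 1 = 4 — valid.
  w = -1: √(4) = 2, while w - 1 = -2 — extraneous.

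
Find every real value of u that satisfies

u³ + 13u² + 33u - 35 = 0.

Possible rational roots are divisors of -35. Testing u = -5 gives 0, so (u + 5) is a factor.
Divide: u³ + 13u² + 33u - 35 = (u + 5)(u² + 8u - 7).
Apply the quadratic formula to u² + 8u - 7 = 0: u = (-8 ± √92)/2, i.e. u ≈ 0.7958 or u ≈ -8.7958.

u = -8.7958 or u = -5 or u = 0.7958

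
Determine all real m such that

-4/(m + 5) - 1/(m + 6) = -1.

Multiply both sides by (m + 5)(m + 6):
-4(m + 6) - (m + 5) = -(m + 5)(m + 6).
Expand and collect terms: -m² - 6m - 1 = 0.
By the quadratic formula, m = (6 ± √32) / -2, so m ≈ -5.8284 or m ≈ -0.1716.
Neither value makes a denominator zero (m ≠ -5, m ≠ -6), so both are valid.

m = -5.8284 or m = -0.1716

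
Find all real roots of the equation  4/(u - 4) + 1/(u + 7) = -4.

u = -7.2743 or u = 3.0243

Multiply both sides by (u - 4)(u + 7):
4(u + 7) + (u - 4) = -4(u - 4)(u + 7).
Expand and collect terms: -4u² - 17u + 88 = 0.
By the quadratic formula, u = (17 ± √1697) / -8, so u ≈ -7.2743 or u ≈ 3.0243.
Neither value makes a denominator zero (u ≠ 4, u ≠ -7), so both are valid.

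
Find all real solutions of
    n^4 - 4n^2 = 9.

n = -2.3676 or n = 2.3676

Let u = n^2. The equation becomes u^2 - 4u - 9 = 0.
By the quadratic formula, u = 2 + sqrt(13) or u = 2 - sqrt(13).
n^2 = 2 + sqrt(13) gives n = +/-sqrt(2 + sqrt(13)) ~= +/-2.3676.
n^2 = 2 - sqrt(13) < 0 has no real solution.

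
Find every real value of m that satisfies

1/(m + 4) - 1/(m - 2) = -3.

m = -4.3166 or m = 2.3166

Multiply both sides by (m + 4)(m - 2):
(m - 2) - (m + 4) = -3(m + 4)(m - 2).
Expand and collect terms: -3m² - 6m + 30 = 0.
By the quadratic formula, m = (6 ± √396) / -6, so m ≈ -4.3166 or m ≈ 2.3166.
Neither value makes a denominator zero (m ≠ -4, m ≠ 2), so both are valid.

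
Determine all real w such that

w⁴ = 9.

w = -1.7321 or w = 1.7321

Let u = w². The equation becomes u² - 9 = 0.
Factor: (u + 3)(u - 3) = 0, so u = -3 or u = 3.
w² = -3 < 0 has no real solution.
w² = 3 gives w = ±√(3) ≈ ±1.7321.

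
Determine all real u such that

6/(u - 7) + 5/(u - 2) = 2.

Multiply both sides by (u - 7)(u - 2):
6(u - 2) + 5(u - 7) = 2(u - 7)(u - 2).
Expand and collect terms: 2u^2 - 29u + 75 = 0.
By the quadratic formula, u = (29 +/- sqrt(241)) / 4, so u ~= 11.131 or u ~= 3.369.
Neither value makes a denominator zero (u != 7, u != 2), so both are valid.

u = 3.369 or u = 11.131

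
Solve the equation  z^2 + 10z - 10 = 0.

z = -10.9161 or z = 0.9161

Discriminant: (10)^2 - 4*1*(-10) = 140.
Quadratic formula: z = (-10 +/- sqrt(140)) / 2.
So z = -5 + sqrt(35) ~= 0.9161 or z = -sqrt(35) - 5 ~= -10.9161.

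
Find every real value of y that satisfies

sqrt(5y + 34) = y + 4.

y = 3

Square both sides: 5y + 34 = (y + 4)^2.
Expand and rearrange: y^2 + 3y - 18 = 0.
Solving gives y = 3 or y = -6.
Check each candidate in the original equation:
  y = 3: sqrt(49) = 7, while y + 4 = 7 — valid.
  y = -6: sqrt(4) = 2, while y + 4 = -2 — extraneous.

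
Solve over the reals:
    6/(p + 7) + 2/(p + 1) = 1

p = -3.6056 or p = 3.6056

Multiply both sides by (p + 7)(p + 1):
6(p + 1) + 2(p + 7) = (p + 7)(p + 1).
Expand and collect terms: p^2 - 13 = 0.
By the quadratic formula, p = (0 +/- sqrt(52)) / 2, so p ~= 3.6056 or p ~= -3.6056.
Neither value makes a denominator zero (p != -7, p != -1), so both are valid.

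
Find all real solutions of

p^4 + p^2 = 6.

Let u = p^2. The equation becomes u^2 + u - 6 = 0.
Factor: (u + 3)(u - 2) = 0, so u = -3 or u = 2.
p^2 = -3 < 0 has no real solution.
p^2 = 2 gives p = +/-sqrt(2) ~= +/-1.4142.

p = -1.4142 or p = 1.4142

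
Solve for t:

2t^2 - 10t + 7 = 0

t = 0.8417 or t = 4.1583

Discriminant: (-10)^2 - 4*2*7 = 44.
Quadratic formula: t = (10 +/- sqrt(44)) / 4.
So t = sqrt(11)/2 + 5/2 ~= 4.1583 or t = 5/2 - sqrt(11)/2 ~= 0.8417.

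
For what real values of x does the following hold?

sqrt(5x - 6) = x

Square both sides: 5x - 6 = (x)^2.
Expand and rearrange: x^2 - 5x + 6 = 0.
Solving gives x = 3 or x = 2.
Check each candidate in the original equation:
  x = 3: sqrt(9) = 3, while x = 3 — valid.
  x = 2: sqrt(4) = 2, while x = 2 — valid.

x = 2 or x = 3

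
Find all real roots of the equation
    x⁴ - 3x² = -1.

x = -1.618 or x = -0.618 or x = 0.618 or x = 1.618

Let u = x². The equation becomes u² - 3u + 1 = 0.
By the quadratic formula, u = √(5)/2 + 3/2 or u = 3/2 - √(5)/2.
x² = √(5)/2 + 3/2 gives x = ±(1/2 + √(5)/2) ≈ ±1.618.
x² = 3/2 - √(5)/2 gives x = ±(-1/2 + √(5)/2) ≈ ±0.618.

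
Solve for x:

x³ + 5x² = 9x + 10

x = -6.1926 or x = -0.8074 or x = 2

Rearrange: x³ + 5x² - 9x - 10 = 0.
Possible rational roots are divisors of -10. Testing x = 2 gives 0, so (x - 2) is a factor.
Divide: x³ + 5x² - 9x - 10 = (x - 2)(x² + 7x + 5).
Apply the quadratic formula to x² + 7x + 5 = 0: x = (-7 ± √29)/2, i.e. x ≈ -0.8074 or x ≈ -6.1926.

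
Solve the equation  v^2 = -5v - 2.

v = -4.5616 or v = -0.4384

Rearrange to standard form: v^2 + 5v + 2 = 0.
Discriminant: (5)^2 - 4*1*2 = 17.
Quadratic formula: v = (-5 +/- sqrt(17)) / 2.
So v = -5/2 + sqrt(17)/2 ~= -0.4384 or v = -5/2 - sqrt(17)/2 ~= -4.5616.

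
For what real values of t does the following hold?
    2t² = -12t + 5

t = -6.3912 or t = 0.3912

Rearrange to standard form: 2t² + 12t - 5 = 0.
Discriminant: (12)² − 4·2·(-5) = 184.
Quadratic formula: t = (-12 ± √184) / 4.
So t = -3 + √(46)/2 ≈ 0.3912 or t = -√(46)/2 - 3 ≈ -6.3912.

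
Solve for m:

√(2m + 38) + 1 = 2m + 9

m = -1

Isolate the radical: √(2m + 38) = 2m + 8.
Square both sides: 2m + 38 = (2m + 8)².
Expand and rearrange: 4m² + 30m + 26 = 0.
Solving gives m = -1 or m = -6.5.
Check each candidate in the original equation:
  m = -1: √(36) = 6, while 2m + 8 = 6 — valid.
  m = -6.5: √(25) = 5, while 2m + 8 = -5 — extraneous.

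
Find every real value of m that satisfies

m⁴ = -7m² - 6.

No real solutions.

Let u = m². The equation becomes u² + 7u + 6 = 0.
Factor: (u + 1)(u + 6) = 0, so u = -1 or u = -6.
m² = -1 < 0 has no real solution.
m² = -6 < 0 has no real solution.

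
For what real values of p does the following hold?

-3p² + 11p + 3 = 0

Discriminant: (11)² − 4·(-3)·3 = 157.
Quadratic formula: p = (-11 ± √157) / (-6).
So p = 11/6 - √(157)/6 ≈ -0.255 or p = 11/6 + √(157)/6 ≈ 3.9217.

p = -0.255 or p = 3.9217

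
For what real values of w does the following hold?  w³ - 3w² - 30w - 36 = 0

Possible rational roots are divisors of -36. Testing w = -3 gives 0, so (w + 3) is a factor.
Divide: w³ - 3w² - 30w - 36 = (w + 3)(w² - 6w - 12).
Apply the quadratic formula to w² - 6w - 12 = 0: w = (6 ± √84)/2, i.e. w ≈ 7.5826 or w ≈ -1.5826.

w = -3 or w = -1.5826 or w = 7.5826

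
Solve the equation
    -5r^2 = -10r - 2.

r = -0.1832 or r = 2.1832

Rearrange to standard form: -5r^2 + 10r + 2 = 0.
Discriminant: (10)^2 - 4*(-5)*2 = 140.
Quadratic formula: r = (-10 +/- sqrt(140)) / (-10).
So r = 1 - sqrt(35)/5 ~= -0.1832 or r = 1 + sqrt(35)/5 ~= 2.1832.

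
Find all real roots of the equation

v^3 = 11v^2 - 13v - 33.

v = -1.1962 or v = 3 or v = 9.1962

Rearrange: v^3 - 11v^2 + 13v + 33 = 0.
Possible rational roots are divisors of 33. Testing v = 3 gives 0, so (v - 3) is a factor.
Divide: v^3 - 11v^2 + 13v + 33 = (v - 3)(v^2 - 8v - 11).
Apply the quadratic formula to v^2 - 8v - 11 = 0: v = (8 +/- sqrt(108))/2, i.e. v ~= 9.1962 or v ~= -1.1962.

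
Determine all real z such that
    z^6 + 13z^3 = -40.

Let u = z^3. The equation becomes u^2 + 13u + 40 = 0.
Factor: (u + 8)(u + 5) = 0, so u = -8 or u = -5.
z^3 = -8 gives z = -2.
z^3 = -5 gives z = -(5)^(1/3) ~= -1.71.

z = -2 or z = -1.71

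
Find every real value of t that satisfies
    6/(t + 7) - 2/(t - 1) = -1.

t = -12.2111 or t = 2.2111

Multiply both sides by (t + 7)(t - 1):
6(t - 1) - 2(t + 7) = -(t + 7)(t - 1).
Expand and collect terms: -t² - 10t + 27 = 0.
By the quadratic formula, t = (10 ± √208) / -2, so t ≈ -12.2111 or t ≈ 2.2111.
Neither value makes a denominator zero (t ≠ -7, t ≠ 1), so both are valid.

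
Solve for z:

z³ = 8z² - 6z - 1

z = -0.1401 or z = 1 or z = 7.1401

Rearrange: z³ - 8z² + 6z + 1 = 0.
Possible rational roots are divisors of 1. Testing z = 1 gives 0, so (z - 1) is a factor.
Divide: z³ - 8z² + 6z + 1 = (z - 1)(z² - 7z - 1).
Apply the quadratic formula to z² - 7z - 1 = 0: z = (7 ± √53)/2, i.e. z ≈ 7.1401 or z ≈ -0.1401.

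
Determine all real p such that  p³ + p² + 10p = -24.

p = -2

Rearrange: p³ + p² + 10p + 24 = 0.
Possible rational roots are divisors of 24. Testing p = -2 gives 0, so (p + 2) is a factor.
Divide: p³ + p² + 10p + 24 = (p + 2)(p² - p + 12).
The quadratic p² - p + 12 has discriminant -47 < 0, so no further real roots.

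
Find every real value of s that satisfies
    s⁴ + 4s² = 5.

Let u = s². The equation becomes u² + 4u - 5 = 0.
Factor: (u + 5)(u - 1) = 0, so u = -5 or u = 1.
s² = -5 < 0 has no real solution.
s² = 1 gives s = ±1.

s = -1 or s = 1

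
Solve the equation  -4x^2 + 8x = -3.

x = -0.3229 or x = 2.3229

Rearrange to standard form: -4x^2 + 8x + 3 = 0.
Discriminant: (8)^2 - 4*(-4)*3 = 112.
Quadratic formula: x = (-8 +/- sqrt(112)) / (-8).
So x = 1 - sqrt(7)/2 ~= -0.3229 or x = 1 + sqrt(7)/2 ~= 2.3229.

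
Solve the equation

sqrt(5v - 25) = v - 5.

Square both sides: 5v - 25 = (v - 5)^2.
Expand and rearrange: v^2 - 15v + 50 = 0.
Solving gives v = 10 or v = 5.
Check each candidate in the original equation:
  v = 10: sqrt(25) = 5, while v - 5 = 5 — valid.
  v = 5: sqrt(0) = 0, while v - 5 = 0 — valid.

v = 5 or v = 10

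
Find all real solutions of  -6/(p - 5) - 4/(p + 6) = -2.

p = -4.4807 or p = 8.4807

Multiply both sides by (p - 5)(p + 6):
-6(p + 6) - 4(p - 5) = -2(p - 5)(p + 6).
Expand and collect terms: -2p^2 + 8p + 76 = 0.
By the quadratic formula, p = (-8 +/- sqrt(672)) / -4, so p ~= -4.4807 or p ~= 8.4807.
Neither value makes a denominator zero (p != 5, p != -6), so both are valid.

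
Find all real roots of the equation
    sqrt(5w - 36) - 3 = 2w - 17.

Isolate the radical: sqrt(5w - 36) = 2w - 14.
Square both sides: 5w - 36 = (2w - 14)^2.
Expand and rearrange: 4w^2 - 61w + 232 = 0.
Solving gives w = 8 or w = 7.25.
Check each candidate in the original equation:
  w = 8: sqrt(4) = 2, while 2w - 14 = 2 — valid.
  w = 7.25: sqrt(0.25) = 0.5, while 2w - 14 = 0.5 — valid.

w = 7.25 or w = 8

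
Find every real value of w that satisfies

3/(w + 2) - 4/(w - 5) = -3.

Multiply both sides by (w + 2)(w - 5):
3(w - 5) - 4(w + 2) = -3(w + 2)(w - 5).
Expand and collect terms: -3w² + 10w + 53 = 0.
By the quadratic formula, w = (-10 ± √736) / -6, so w ≈ -2.8549 or w ≈ 6.1882.
Neither value makes a denominator zero (w ≠ -2, w ≠ 5), so both are valid.

w = -2.8549 or w = 6.1882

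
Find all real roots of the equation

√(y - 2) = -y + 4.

y = 3

Square both sides: y - 2 = (-y + 4)².
Expand and rearrange: y² - 9y + 18 = 0.
Solving gives y = 6 or y = 3.
Check each candidate in the original equation:
  y = 6: √(4) = 2, while -y + 4 = -2 — extraneous.
  y = 3: √(1) = 1, while -y + 4 = 1 — valid.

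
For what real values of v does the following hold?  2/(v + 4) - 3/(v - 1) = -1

v = -5.3589 or v = 3.3589

Multiply both sides by (v + 4)(v - 1):
2(v - 1) - 3(v + 4) = -(v + 4)(v - 1).
Expand and collect terms: -v^2 - 2v + 18 = 0.
By the quadratic formula, v = (2 +/- sqrt(76)) / -2, so v ~= -5.3589 or v ~= 3.3589.
Neither value makes a denominator zero (v != -4, v != 1), so both are valid.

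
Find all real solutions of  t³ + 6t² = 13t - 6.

t = -7.772 or t = 0.772 or t = 1

Rearrange: t³ + 6t² - 13t + 6 = 0.
Possible rational roots are divisors of 6. Testing t = 1 gives 0, so (t - 1) is a factor.
Divide: t³ + 6t² - 13t + 6 = (t - 1)(t² + 7t - 6).
Apply the quadratic formula to t² + 7t - 6 = 0: t = (-7 ± √73)/2, i.e. t ≈ 0.772 or t ≈ -7.772.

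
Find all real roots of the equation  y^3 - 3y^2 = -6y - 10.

Rearrange: y^3 - 3y^2 + 6y + 10 = 0.
Possible rational roots are divisors of 10. Testing y = -1 gives 0, so (y + 1) is a factor.
Divide: y^3 - 3y^2 + 6y + 10 = (y + 1)(y^2 - 4y + 10).
The quadratic y^2 - 4y + 10 has discriminant -24 < 0, so no further real roots.

y = -1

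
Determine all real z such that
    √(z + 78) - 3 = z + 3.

Isolate the radical: √(z + 78) = z + 6.
Square both sides: z + 78 = (z + 6)².
Expand and rearrange: z² + 11z - 42 = 0.
Solving gives z = 3 or z = -14.
Check each candidate in the original equation:
  z = 3: √(81) = 9, while z + 6 = 9 — valid.
  z = -14: √(64) = 8, while z + 6 = -8 — extraneous.

z = 3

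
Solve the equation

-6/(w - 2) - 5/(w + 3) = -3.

w = -1.8985 or w = 4.5651

Multiply both sides by (w - 2)(w + 3):
-6(w + 3) - 5(w - 2) = -3(w - 2)(w + 3).
Expand and collect terms: -3w² + 8w + 26 = 0.
By the quadratic formula, w = (-8 ± √376) / -6, so w ≈ -1.8985 or w ≈ 4.5651.
Neither value makes a denominator zero (w ≠ 2, w ≠ -3), so both are valid.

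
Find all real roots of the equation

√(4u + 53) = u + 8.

Square both sides: 4u + 53 = (u + 8)².
Expand and rearrange: u² + 12u + 11 = 0.
Solving gives u = -1 or u = -11.
Check each candidate in the original equation:
  u = -1: √(49) = 7, while u + 8 = 7 — valid.
  u = -11: √(9) = 3, while u + 8 = -3 — extraneous.

u = -1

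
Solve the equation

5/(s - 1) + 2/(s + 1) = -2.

s = -3.3508 or s = -0.1492

Multiply both sides by (s - 1)(s + 1):
5(s + 1) + 2(s - 1) = -2(s - 1)(s + 1).
Expand and collect terms: -2s^2 - 7s - 1 = 0.
By the quadratic formula, s = (7 +/- sqrt(41)) / -4, so s ~= -3.3508 or s ~= -0.1492.
Neither value makes a denominator zero (s != 1, s != -1), so both are valid.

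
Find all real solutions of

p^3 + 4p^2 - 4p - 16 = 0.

Possible rational roots are divisors of -16. Testing p = 2 gives 0, so (p - 2) is a factor.
Divide: p^3 + 4p^2 - 4p - 16 = (p - 2)(p^2 + 6p + 8).
Factor the quadratic: p = -2 or p = -4.

p = -4 or p = -2 or p = 2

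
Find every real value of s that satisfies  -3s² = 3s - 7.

Rearrange to standard form: -3s² - 3s + 7 = 0.
Discriminant: (-3)² − 4·(-3)·7 = 93.
Quadratic formula: s = (3 ± √93) / (-6).
So s = -√(93)/6 - 1/2 ≈ -2.1073 or s = -1/2 + √(93)/6 ≈ 1.1073.

s = -2.1073 or s = 1.1073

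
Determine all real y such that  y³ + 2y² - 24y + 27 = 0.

y = -6.4051 or y = 1.4051 or y = 3

Possible rational roots are divisors of 27. Testing y = 3 gives 0, so (y - 3) is a factor.
Divide: y³ + 2y² - 24y + 27 = (y - 3)(y² + 5y - 9).
Apply the quadratic formula to y² + 5y - 9 = 0: y = (-5 ± √61)/2, i.e. y ≈ 1.4051 or y ≈ -6.4051.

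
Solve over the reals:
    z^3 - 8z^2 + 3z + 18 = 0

z = -1.2426 or z = 2 or z = 7.2426

Possible rational roots are divisors of 18. Testing z = 2 gives 0, so (z - 2) is a factor.
Divide: z^3 - 8z^2 + 3z + 18 = (z - 2)(z^2 - 6z - 9).
Apply the quadratic formula to z^2 - 6z - 9 = 0: z = (6 +/- sqrt(72))/2, i.e. z ~= 7.2426 or z ~= -1.2426.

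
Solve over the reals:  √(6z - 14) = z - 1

z = 3 or z = 5

Square both sides: 6z - 14 = (z - 1)².
Expand and rearrange: z² - 8z + 15 = 0.
Solving gives z = 5 or z = 3.
Check each candidate in the original equation:
  z = 5: √(16) = 4, while z - 1 = 4 — valid.
  z = 3: √(4) = 2, while z - 1 = 2 — valid.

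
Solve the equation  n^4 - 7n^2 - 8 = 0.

Let u = n^2. The equation becomes u^2 - 7u - 8 = 0.
Factor: (u - 8)(u + 1) = 0, so u = 8 or u = -1.
n^2 = 8 gives n = +/-2*sqrt(2) ~= +/-2.8284.
n^2 = -1 < 0 has no real solution.

n = -2.8284 or n = 2.8284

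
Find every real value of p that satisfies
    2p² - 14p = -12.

p = 1 or p = 6

Bring every term to one side: 2p² - 14p + 12 = 0.
Factor: 2(p - 6)(p - 1) = 0.
So p = 6 or p = 1.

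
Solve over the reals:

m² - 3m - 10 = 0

Factor: (m - 5)(m + 2) = 0.
So m = 5 or m = -2.

m = -2 or m = 5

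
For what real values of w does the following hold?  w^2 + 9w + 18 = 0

Factor: (w + 3)(w + 6) = 0.
So w = -3 or w = -6.

w = -6 or w = -3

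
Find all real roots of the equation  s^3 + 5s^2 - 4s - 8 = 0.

s = -5.4641 or s = -1 or s = 1.4641

Possible rational roots are divisors of -8. Testing s = -1 gives 0, so (s + 1) is a factor.
Divide: s^3 + 5s^2 - 4s - 8 = (s + 1)(s^2 + 4s - 8).
Apply the quadratic formula to s^2 + 4s - 8 = 0: s = (-4 +/- sqrt(48))/2, i.e. s ~= 1.4641 or s ~= -5.4641.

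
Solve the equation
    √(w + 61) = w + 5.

w = 3

Square both sides: w + 61 = (w + 5)².
Expand and rearrange: w² + 9w - 36 = 0.
Solving gives w = 3 or w = -12.
Check each candidate in the original equation:
  w = 3: √(64) = 8, while w + 5 = 8 — valid.
  w = -12: √(49) = 7, while w + 5 = -7 — extraneous.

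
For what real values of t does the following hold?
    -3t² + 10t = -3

t = -0.277 or t = 3.6103

Rearrange to standard form: -3t² + 10t + 3 = 0.
Discriminant: (10)² − 4·(-3)·3 = 136.
Quadratic formula: t = (-10 ± √136) / (-6).
So t = 5/3 - √(34)/3 ≈ -0.277 or t = 5/3 + √(34)/3 ≈ 3.6103.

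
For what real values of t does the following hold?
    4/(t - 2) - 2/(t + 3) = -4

t = -2.3508 or t = 0.8508

Multiply both sides by (t - 2)(t + 3):
4(t + 3) - 2(t - 2) = -4(t - 2)(t + 3).
Expand and collect terms: -4t² - 6t + 8 = 0.
By the quadratic formula, t = (6 ± √164) / -8, so t ≈ -2.3508 or t ≈ 0.8508.
Neither value makes a denominator zero (t ≠ 2, t ≠ -3), so both are valid.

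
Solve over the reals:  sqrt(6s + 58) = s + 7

Square both sides: 6s + 58 = (s + 7)^2.
Expand and rearrange: s^2 + 8s - 9 = 0.
Solving gives s = 1 or s = -9.
Check each candidate in the original equation:
  s = 1: sqrt(64) = 8, while s + 7 = 8 — valid.
  s = -9: sqrt(4) = 2, while s + 7 = -2 — extraneous.

s = 1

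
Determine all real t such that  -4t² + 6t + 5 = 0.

Discriminant: (6)² − 4·(-4)·5 = 116.
Quadratic formula: t = (-6 ± √116) / (-8).
So t = 3/4 - √(29)/4 ≈ -0.5963 or t = 3/4 + √(29)/4 ≈ 2.0963.

t = -0.5963 or t = 2.0963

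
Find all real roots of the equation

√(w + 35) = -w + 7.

w = 1

Square both sides: w + 35 = (-w + 7)².
Expand and rearrange: w² - 15w + 14 = 0.
Solving gives w = 14 or w = 1.
Check each candidate in the original equation:
  w = 14: √(49) = 7, while -w + 7 = -7 — extraneous.
  w = 1: √(36) = 6, while -w + 7 = 6 — valid.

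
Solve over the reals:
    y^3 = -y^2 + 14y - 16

y = -4.7016 or y = 1.7016 or y = 2

Rearrange: y^3 + y^2 - 14y + 16 = 0.
Possible rational roots are divisors of 16. Testing y = 2 gives 0, so (y - 2) is a factor.
Divide: y^3 + y^2 - 14y + 16 = (y - 2)(y^2 + 3y - 8).
Apply the quadratic formula to y^2 + 3y - 8 = 0: y = (-3 +/- sqrt(41))/2, i.e. y ~= 1.7016 or y ~= -4.7016.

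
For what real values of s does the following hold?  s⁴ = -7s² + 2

s = -0.5243 or s = 0.5243

Let u = s². The equation becomes u² + 7u - 2 = 0.
By the quadratic formula, u = -7/2 + √(57)/2 or u = -√(57)/2 - 7/2.
s² = -7/2 + √(57)/2 gives s = ±√(-7/2 + √(57)/2) ≈ ±0.5243.
s² = -√(57)/2 - 7/2 < 0 has no real solution.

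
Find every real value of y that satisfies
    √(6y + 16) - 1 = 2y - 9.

Isolate the radical: √(6y + 16) = 2y - 8.
Square both sides: 6y + 16 = (2y - 8)².
Expand and rearrange: 4y² - 38y + 48 = 0.
Solving gives y = 8 or y = 1.5.
Check each candidate in the original equation:
  y = 8: √(64) = 8, while 2y - 8 = 8 — valid.
  y = 1.5: √(25) = 5, while 2y - 8 = -5 — extraneous.

y = 8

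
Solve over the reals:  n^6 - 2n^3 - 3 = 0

Let u = n^3. The equation becomes u^2 - 2u - 3 = 0.
Factor: (u - 3)(u + 1) = 0, so u = 3 or u = -1.
n^3 = 3 gives n = (3)^(1/3) ~= 1.4422.
n^3 = -1 gives n = -1.

n = -1 or n = 1.4422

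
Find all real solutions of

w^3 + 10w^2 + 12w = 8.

Rearrange: w^3 + 10w^2 + 12w - 8 = 0.
Possible rational roots are divisors of -8. Testing w = -2 gives 0, so (w + 2) is a factor.
Divide: w^3 + 10w^2 + 12w - 8 = (w + 2)(w^2 + 8w - 4).
Apply the quadratic formula to w^2 + 8w - 4 = 0: w = (-8 +/- sqrt(80))/2, i.e. w ~= 0.4721 or w ~= -8.4721.

w = -8.4721 or w = -2 or w = 0.4721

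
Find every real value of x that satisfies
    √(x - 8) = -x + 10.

Square both sides: x - 8 = (-x + 10)².
Expand and rearrange: x² - 21x + 108 = 0.
Solving gives x = 12 or x = 9.
Check each candidate in the original equation:
  x = 12: √(4) = 2, while -x + 10 = -2 — extraneous.
  x = 9: √(1) = 1, while -x + 10 = 1 — valid.

x = 9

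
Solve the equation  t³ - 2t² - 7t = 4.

Rearrange: t³ - 2t² - 7t - 4 = 0.
Possible rational roots are divisors of -4. Testing t = 4 gives 0, so (t - 4) is a factor.
Divide: t³ - 2t² - 7t - 4 = (t - 4)(t² + 2t + 1).
The quadratic has the repeated root t = -1.

t = -1 or t = 4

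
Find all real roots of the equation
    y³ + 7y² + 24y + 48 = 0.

y = -4

Possible rational roots are divisors of 48. Testing y = -4 gives 0, so (y + 4) is a factor.
Divide: y³ + 7y² + 24y + 48 = (y + 4)(y² + 3y + 12).
The quadratic y² + 3y + 12 has discriminant -39 < 0, so no further real roots.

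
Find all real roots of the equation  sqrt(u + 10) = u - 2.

u = 6

Square both sides: u + 10 = (u - 2)^2.
Expand and rearrange: u^2 - 5u - 6 = 0.
Solving gives u = 6 or u = -1.
Check each candidate in the original equation:
  u = 6: sqrt(16) = 4, while u - 2 = 4 — valid.
  u = -1: sqrt(9) = 3, while u - 2 = -3 — extraneous.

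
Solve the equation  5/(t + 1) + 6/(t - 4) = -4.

Multiply both sides by (t + 1)(t - 4):
5(t - 4) + 6(t + 1) = -4(t + 1)(t - 4).
Expand and collect terms: -4t^2 + t + 30 = 0.
By the quadratic formula, t = (-1 +/- sqrt(481)) / -8, so t ~= -2.6165 or t ~= 2.8665.
Neither value makes a denominator zero (t != -1, t != 4), so both are valid.

t = -2.6165 or t = 2.8665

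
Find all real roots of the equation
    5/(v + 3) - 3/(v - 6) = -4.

Multiply both sides by (v + 3)(v - 6):
5(v - 6) - 3(v + 3) = -4(v + 3)(v - 6).
Expand and collect terms: -4v² + 10v + 111 = 0.
By the quadratic formula, v = (-10 ± √1876) / -8, so v ≈ -4.1641 or v ≈ 6.6641.
Neither value makes a denominator zero (v ≠ -3, v ≠ 6), so both are valid.

v = -4.1641 or v = 6.6641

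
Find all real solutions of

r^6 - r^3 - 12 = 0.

r = -1.4422 or r = 1.5874

Let u = r^3. The equation becomes u^2 - u - 12 = 0.
Factor: (u - 4)(u + 3) = 0, so u = 4 or u = -3.
r^3 = 4 gives r = (4)^(1/3) ~= 1.5874.
r^3 = -3 gives r = -(3)^(1/3) ~= -1.4422.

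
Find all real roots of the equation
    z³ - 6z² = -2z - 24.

Rearrange: z³ - 6z² + 2z + 24 = 0.
Possible rational roots are divisors of 24. Testing z = 4 gives 0, so (z - 4) is a factor.
Divide: z³ - 6z² + 2z + 24 = (z - 4)(z² - 2z - 6).
Apply the quadratic formula to z² - 2z - 6 = 0: z = (2 ± √28)/2, i.e. z ≈ 3.6458 or z ≈ -1.6458.

z = -1.6458 or z = 3.6458 or z = 4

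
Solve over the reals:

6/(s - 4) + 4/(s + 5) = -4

Multiply both sides by (s - 4)(s + 5):
6(s + 5) + 4(s - 4) = -4(s - 4)(s + 5).
Expand and collect terms: -4s^2 - 14s + 66 = 0.
By the quadratic formula, s = (14 +/- sqrt(1252)) / -8, so s ~= -6.173 or s ~= 2.673.
Neither value makes a denominator zero (s != 4, s != -5), so both are valid.

s = -6.173 or s = 2.673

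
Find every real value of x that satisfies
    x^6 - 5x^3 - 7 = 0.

x = -1.0447 or x = 1.8312

Let u = x^3. The equation becomes u^2 - 5u - 7 = 0.
By the quadratic formula, u = 5/2 + sqrt(53)/2 or u = 5/2 - sqrt(53)/2.
x^3 = 5/2 + sqrt(53)/2 gives x = (5/2 + sqrt(53)/2)^(1/3) ~= 1.8312.
x^3 = 5/2 - sqrt(53)/2 gives x = -(-5/2 + sqrt(53)/2)^(1/3) ~= -1.0447.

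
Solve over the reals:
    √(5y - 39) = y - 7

y = 8 or y = 11

Square both sides: 5y - 39 = (y - 7)².
Expand and rearrange: y² - 19y + 88 = 0.
Solving gives y = 11 or y = 8.
Check each candidate in the original equation:
  y = 11: √(16) = 4, while y - 7 = 4 — valid.
  y = 8: √(1) = 1, while y - 7 = 1 — valid.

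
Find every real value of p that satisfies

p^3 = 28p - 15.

Rearrange: p^3 - 28p + 15 = 0.
Possible rational roots are divisors of 15. Testing p = 5 gives 0, so (p - 5) is a factor.
Divide: p^3 - 28p + 15 = (p - 5)(p^2 + 5p - 3).
Apply the quadratic formula to p^2 + 5p - 3 = 0: p = (-5 +/- sqrt(37))/2, i.e. p ~= 0.5414 or p ~= -5.5414.

p = -5.5414 or p = 0.5414 or p = 5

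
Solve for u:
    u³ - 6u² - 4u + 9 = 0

u = -1.4051 or u = 1 or u = 6.4051

Possible rational roots are divisors of 9. Testing u = 1 gives 0, so (u - 1) is a factor.
Divide: u³ - 6u² - 4u + 9 = (u - 1)(u² - 5u - 9).
Apply the quadratic formula to u² - 5u - 9 = 0: u = (5 ± √61)/2, i.e. u ≈ 6.4051 or u ≈ -1.4051.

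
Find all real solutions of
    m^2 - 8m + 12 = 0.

m = 2 or m = 6

Factor: (m - 2)(m - 6) = 0.
So m = 2 or m = 6.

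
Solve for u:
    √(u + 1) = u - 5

Square both sides: u + 1 = (u - 5)².
Expand and rearrange: u² - 11u + 24 = 0.
Solving gives u = 8 or u = 3.
Check each candidate in the original equation:
  u = 8: √(9) = 3, while u - 5 = 3 — valid.
  u = 3: √(4) = 2, while u - 5 = -2 — extraneous.

u = 8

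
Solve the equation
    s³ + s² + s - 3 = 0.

s = 1

Possible rational roots are divisors of -3. Testing s = 1 gives 0, so (s - 1) is a factor.
Divide: s³ + s² + s - 3 = (s - 1)(s² + 2s + 3).
The quadratic s² + 2s + 3 has discriminant -8 < 0, so no further real roots.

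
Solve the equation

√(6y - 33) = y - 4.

y = 7

Square both sides: 6y - 33 = (y - 4)².
Expand and rearrange: y² - 14y + 49 = 0.
This gives the repeated root y = 7.
Check in the original equation:
  y = 7: √(9) = 3, while y - 4 = 3 — valid.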